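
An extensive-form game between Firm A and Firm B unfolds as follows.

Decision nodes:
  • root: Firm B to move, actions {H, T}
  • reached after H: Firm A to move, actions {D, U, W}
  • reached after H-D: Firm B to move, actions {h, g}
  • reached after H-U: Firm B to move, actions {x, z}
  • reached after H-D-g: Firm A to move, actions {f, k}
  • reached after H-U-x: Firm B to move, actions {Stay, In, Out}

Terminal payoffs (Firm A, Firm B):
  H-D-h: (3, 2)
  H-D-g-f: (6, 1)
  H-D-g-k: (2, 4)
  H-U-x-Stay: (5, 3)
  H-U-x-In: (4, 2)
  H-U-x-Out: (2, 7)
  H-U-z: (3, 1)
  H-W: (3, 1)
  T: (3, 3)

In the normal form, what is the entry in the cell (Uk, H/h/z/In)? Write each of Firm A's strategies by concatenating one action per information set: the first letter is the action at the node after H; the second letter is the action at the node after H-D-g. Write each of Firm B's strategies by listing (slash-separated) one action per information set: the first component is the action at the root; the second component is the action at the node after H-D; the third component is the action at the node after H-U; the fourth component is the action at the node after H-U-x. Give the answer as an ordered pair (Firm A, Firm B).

(3, 1)

Trace the play path from the root:
  Firm B plays H
  Firm A plays U at [H]
  Firm B plays z at [H-U]
→ terminal payoff (3, 1).
(Firm A's choice at the node after H-D-g is never reached on this path, so it doesn't affect the outcome.)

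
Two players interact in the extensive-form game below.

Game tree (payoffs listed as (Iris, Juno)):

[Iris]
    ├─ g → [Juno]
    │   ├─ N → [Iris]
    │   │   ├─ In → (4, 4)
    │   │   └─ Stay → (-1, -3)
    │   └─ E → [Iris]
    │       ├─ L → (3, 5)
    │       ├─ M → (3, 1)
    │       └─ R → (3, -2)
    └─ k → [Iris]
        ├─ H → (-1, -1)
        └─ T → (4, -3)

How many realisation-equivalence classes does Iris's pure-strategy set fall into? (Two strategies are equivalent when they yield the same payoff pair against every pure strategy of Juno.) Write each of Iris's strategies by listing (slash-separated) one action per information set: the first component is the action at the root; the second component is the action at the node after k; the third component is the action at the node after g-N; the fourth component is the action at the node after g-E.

Iris has 24 pure strategies: g/H/In/L, g/H/In/M, g/H/In/R, g/H/Stay/L, g/H/Stay/M, g/H/Stay/R, g/T/In/L, g/T/In/M, g/T/In/R, g/T/Stay/L, g/T/Stay/M, g/T/Stay/R, k/H/In/L, k/H/In/M, k/H/In/R, k/H/Stay/L, k/H/Stay/M, k/H/Stay/R, k/T/In/L, k/T/In/M, k/T/In/R, k/T/Stay/L, k/T/Stay/M, k/T/Stay/R. Columns: N, E.
{g/H/In/L, g/T/In/L} → row (4,4) (3,5)
{g/H/In/M, g/T/In/M} → row (4,4) (3,1)
{g/H/In/R, g/T/In/R} → row (4,4) (3,-2)
{g/H/Stay/L, g/T/Stay/L} → row (-1,-3) (3,5)
{g/H/Stay/M, g/T/Stay/M} → row (-1,-3) (3,1)
{g/H/Stay/R, g/T/Stay/R} → row (-1,-3) (3,-2)
{k/H/In/L, k/H/In/M, k/H/In/R, k/H/Stay/L, k/H/Stay/M, k/H/Stay/R} → row (-1,-1) (-1,-1)
{k/T/In/L, k/T/In/M, k/T/In/R, k/T/Stay/L, k/T/Stay/M, k/T/Stay/R} → row (4,-3) (4,-3)
That's 8 distinct rows out of 24 strategies.

8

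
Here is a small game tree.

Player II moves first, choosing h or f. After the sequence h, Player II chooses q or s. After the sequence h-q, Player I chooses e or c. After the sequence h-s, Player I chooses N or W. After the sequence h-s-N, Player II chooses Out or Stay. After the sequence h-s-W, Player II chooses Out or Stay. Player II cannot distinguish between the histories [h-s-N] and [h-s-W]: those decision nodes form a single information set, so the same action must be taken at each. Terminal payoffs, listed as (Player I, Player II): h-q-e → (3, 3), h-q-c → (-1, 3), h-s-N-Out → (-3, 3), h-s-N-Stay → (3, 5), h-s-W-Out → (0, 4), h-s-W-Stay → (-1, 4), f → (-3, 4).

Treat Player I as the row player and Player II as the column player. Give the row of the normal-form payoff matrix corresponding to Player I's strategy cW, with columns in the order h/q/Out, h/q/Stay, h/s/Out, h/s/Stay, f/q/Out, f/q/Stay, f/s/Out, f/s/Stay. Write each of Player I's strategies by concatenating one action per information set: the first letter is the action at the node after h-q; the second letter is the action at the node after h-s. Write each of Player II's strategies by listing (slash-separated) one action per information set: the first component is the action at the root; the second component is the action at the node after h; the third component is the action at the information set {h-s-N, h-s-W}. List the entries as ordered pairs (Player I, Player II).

(-1,3) (-1,3) (0,4) (-1,4) (-3,4) (-3,4) (-3,4) (-3,4)

vs h/q/Out: Player II plays h → Player II plays q at [h] → Player I plays c at [h-q] → (-1, 3)
vs h/q/Stay: Player II plays h → Player II plays q at [h] → Player I plays c at [h-q] → (-1, 3)
vs h/s/Out: Player II plays h → Player II plays s at [h] → Player I plays W at [h-s] → Player II plays Out at [h-s-W] → (0, 4)
vs h/s/Stay: Player II plays h → Player II plays s at [h] → Player I plays W at [h-s] → Player II plays Stay at [h-s-W] → (-1, 4)
vs f/q/Out: Player II plays f → (-3, 4)
vs f/q/Stay: Player II plays f → (-3, 4)
vs f/s/Out: Player II plays f → (-3, 4)
vs f/s/Stay: Player II plays f → (-3, 4)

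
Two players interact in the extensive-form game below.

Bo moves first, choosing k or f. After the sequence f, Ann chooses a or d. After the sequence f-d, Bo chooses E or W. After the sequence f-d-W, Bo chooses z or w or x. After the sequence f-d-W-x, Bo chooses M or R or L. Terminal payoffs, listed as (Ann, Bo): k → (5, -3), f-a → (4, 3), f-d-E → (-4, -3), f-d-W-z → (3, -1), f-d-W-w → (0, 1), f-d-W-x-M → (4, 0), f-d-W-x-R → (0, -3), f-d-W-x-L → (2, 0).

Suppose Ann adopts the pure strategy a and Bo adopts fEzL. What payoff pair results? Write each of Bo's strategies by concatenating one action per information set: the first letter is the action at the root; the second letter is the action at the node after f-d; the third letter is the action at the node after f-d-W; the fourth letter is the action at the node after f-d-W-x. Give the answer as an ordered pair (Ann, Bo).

(4, 3)

Trace the play path from the root:
  Bo plays f
  Ann plays a at [f]
→ terminal payoff (4, 3).
(Bo's choice at the node after f-d is never reached on this path, so it doesn't affect the outcome.)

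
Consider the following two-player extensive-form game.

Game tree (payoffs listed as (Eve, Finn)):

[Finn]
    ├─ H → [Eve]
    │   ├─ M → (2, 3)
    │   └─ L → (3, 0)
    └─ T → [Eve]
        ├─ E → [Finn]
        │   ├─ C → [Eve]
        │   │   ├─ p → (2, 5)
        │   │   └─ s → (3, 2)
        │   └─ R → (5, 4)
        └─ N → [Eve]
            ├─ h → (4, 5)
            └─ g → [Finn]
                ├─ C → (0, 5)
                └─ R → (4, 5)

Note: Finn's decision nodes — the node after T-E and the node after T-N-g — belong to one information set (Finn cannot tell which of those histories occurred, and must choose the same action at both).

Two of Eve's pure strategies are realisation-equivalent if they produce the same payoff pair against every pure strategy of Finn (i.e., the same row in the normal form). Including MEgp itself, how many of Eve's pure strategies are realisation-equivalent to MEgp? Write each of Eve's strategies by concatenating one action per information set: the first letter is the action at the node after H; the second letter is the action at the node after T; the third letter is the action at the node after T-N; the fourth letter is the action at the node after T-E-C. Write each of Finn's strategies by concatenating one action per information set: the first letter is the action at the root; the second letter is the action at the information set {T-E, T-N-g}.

2

Row for MEgp (columns HC, HR, TC, TR): (2,3) (2,3) (2,5) (5,4).
Under MEgp, Eve's choice at the node after T-N can never be reached regardless of what Finn does, so varying those choices leaves every outcome unchanged.
Holding the reachable choices fixed and varying the unreachable one freely already gives 2 equivalent strategies.
No other strategy reproduces this row, so those 2 are the full class: MEhp, MEgp.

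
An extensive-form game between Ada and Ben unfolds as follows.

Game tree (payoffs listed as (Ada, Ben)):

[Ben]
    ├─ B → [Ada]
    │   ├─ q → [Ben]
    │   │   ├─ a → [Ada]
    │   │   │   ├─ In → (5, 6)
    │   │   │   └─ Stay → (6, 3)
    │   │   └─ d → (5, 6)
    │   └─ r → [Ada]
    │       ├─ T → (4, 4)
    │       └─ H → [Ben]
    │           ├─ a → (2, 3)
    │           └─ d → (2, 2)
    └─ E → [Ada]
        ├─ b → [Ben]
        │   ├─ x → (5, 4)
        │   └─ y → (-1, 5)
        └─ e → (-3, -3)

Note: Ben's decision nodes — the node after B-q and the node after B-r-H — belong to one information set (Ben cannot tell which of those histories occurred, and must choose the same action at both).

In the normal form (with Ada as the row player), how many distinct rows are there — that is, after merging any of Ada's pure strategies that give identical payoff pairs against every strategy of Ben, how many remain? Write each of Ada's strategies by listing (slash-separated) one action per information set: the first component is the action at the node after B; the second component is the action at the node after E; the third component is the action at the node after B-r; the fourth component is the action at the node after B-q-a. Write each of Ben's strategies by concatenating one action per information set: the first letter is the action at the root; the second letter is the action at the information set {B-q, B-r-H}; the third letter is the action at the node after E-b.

8

Ada has 16 pure strategies: q/b/T/In, q/b/T/Stay, q/b/H/In, q/b/H/Stay, q/e/T/In, q/e/T/Stay, q/e/H/In, q/e/H/Stay, r/b/T/In, r/b/T/Stay, r/b/H/In, r/b/H/Stay, r/e/T/In, r/e/T/Stay, r/e/H/In, r/e/H/Stay. Columns: Bax, Bay, Bdx, Bdy, Eax, Eay, Edx, Edy.
{q/b/T/In, q/b/H/In} → row (5,6) (5,6) (5,6) (5,6) (5,4) (-1,5) (5,4) (-1,5)
{q/b/T/Stay, q/b/H/Stay} → row (6,3) (6,3) (5,6) (5,6) (5,4) (-1,5) (5,4) (-1,5)
{q/e/T/In, q/e/H/In} → row (5,6) (5,6) (5,6) (5,6) (-3,-3) (-3,-3) (-3,-3) (-3,-3)
{q/e/T/Stay, q/e/H/Stay} → row (6,3) (6,3) (5,6) (5,6) (-3,-3) (-3,-3) (-3,-3) (-3,-3)
{r/b/T/In, r/b/T/Stay} → row (4,4) (4,4) (4,4) (4,4) (5,4) (-1,5) (5,4) (-1,5)
{r/b/H/In, r/b/H/Stay} → row (2,3) (2,3) (2,2) (2,2) (5,4) (-1,5) (5,4) (-1,5)
{r/e/T/In, r/e/T/Stay} → row (4,4) (4,4) (4,4) (4,4) (-3,-3) (-3,-3) (-3,-3) (-3,-3)
{r/e/H/In, r/e/H/Stay} → row (2,3) (2,3) (2,2) (2,2) (-3,-3) (-3,-3) (-3,-3) (-3,-3)
That's 8 distinct rows out of 16 strategies.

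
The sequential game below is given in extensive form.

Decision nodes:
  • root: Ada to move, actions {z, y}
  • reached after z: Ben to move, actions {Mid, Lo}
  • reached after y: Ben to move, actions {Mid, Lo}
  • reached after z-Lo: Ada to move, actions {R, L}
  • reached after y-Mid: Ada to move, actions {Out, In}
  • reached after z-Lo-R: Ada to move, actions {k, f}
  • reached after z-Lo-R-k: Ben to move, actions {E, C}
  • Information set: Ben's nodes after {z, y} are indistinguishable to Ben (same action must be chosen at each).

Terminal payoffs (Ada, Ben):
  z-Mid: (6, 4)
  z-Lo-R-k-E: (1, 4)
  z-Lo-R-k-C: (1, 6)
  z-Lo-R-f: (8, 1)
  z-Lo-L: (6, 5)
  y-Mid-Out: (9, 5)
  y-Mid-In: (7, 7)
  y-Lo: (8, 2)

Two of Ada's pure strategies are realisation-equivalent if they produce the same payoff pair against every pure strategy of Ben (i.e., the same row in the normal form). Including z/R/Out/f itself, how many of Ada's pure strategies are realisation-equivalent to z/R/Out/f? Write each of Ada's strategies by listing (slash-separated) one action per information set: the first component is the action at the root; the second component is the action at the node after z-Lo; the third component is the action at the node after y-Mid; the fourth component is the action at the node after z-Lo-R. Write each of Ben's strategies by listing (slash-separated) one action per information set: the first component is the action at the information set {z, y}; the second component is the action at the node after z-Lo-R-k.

Row for z/R/Out/f (columns Mid/E, Mid/C, Lo/E, Lo/C): (6,4) (6,4) (8,1) (8,1).
Under z/R/Out/f, Ada's choice at the node after y-Mid can never be reached regardless of what Ben does, so varying those choices leaves every outcome unchanged.
Holding the reachable choices fixed and varying the unreachable one freely already gives 2 equivalent strategies.
No other strategy reproduces this row, so those 2 are the full class: z/R/Out/f, z/R/In/f.

2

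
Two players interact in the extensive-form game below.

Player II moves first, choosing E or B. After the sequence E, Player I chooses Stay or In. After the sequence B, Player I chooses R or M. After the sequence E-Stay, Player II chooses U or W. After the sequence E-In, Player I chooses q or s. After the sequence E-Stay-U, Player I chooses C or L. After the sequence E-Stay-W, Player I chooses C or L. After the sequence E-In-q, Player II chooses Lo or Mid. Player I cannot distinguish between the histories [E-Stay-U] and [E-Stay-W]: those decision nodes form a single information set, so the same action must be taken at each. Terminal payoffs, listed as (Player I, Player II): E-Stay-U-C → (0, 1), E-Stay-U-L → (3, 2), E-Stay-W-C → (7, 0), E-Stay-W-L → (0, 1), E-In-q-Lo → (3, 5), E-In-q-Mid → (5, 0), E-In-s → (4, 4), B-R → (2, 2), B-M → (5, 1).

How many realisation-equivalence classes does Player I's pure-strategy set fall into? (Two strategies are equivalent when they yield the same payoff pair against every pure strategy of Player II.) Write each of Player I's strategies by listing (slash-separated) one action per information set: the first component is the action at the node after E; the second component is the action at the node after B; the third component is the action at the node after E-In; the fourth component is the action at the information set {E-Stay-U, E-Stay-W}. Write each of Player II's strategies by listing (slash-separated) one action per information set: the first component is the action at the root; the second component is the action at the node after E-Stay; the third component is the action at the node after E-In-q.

Player I has 16 pure strategies: Stay/R/q/C, Stay/R/q/L, Stay/R/s/C, Stay/R/s/L, Stay/M/q/C, Stay/M/q/L, Stay/M/s/C, Stay/M/s/L, In/R/q/C, In/R/q/L, In/R/s/C, In/R/s/L, In/M/q/C, In/M/q/L, In/M/s/C, In/M/s/L. Columns: E/U/Lo, E/U/Mid, E/W/Lo, E/W/Mid, B/U/Lo, B/U/Mid, B/W/Lo, B/W/Mid.
{Stay/R/q/C, Stay/R/s/C} → row (0,1) (0,1) (7,0) (7,0) (2,2) (2,2) (2,2) (2,2)
{Stay/R/q/L, Stay/R/s/L} → row (3,2) (3,2) (0,1) (0,1) (2,2) (2,2) (2,2) (2,2)
{Stay/M/q/C, Stay/M/s/C} → row (0,1) (0,1) (7,0) (7,0) (5,1) (5,1) (5,1) (5,1)
{Stay/M/q/L, Stay/M/s/L} → row (3,2) (3,2) (0,1) (0,1) (5,1) (5,1) (5,1) (5,1)
{In/R/q/C, In/R/q/L} → row (3,5) (5,0) (3,5) (5,0) (2,2) (2,2) (2,2) (2,2)
{In/R/s/C, In/R/s/L} → row (4,4) (4,4) (4,4) (4,4) (2,2) (2,2) (2,2) (2,2)
{In/M/q/C, In/M/q/L} → row (3,5) (5,0) (3,5) (5,0) (5,1) (5,1) (5,1) (5,1)
{In/M/s/C, In/M/s/L} → row (4,4) (4,4) (4,4) (4,4) (5,1) (5,1) (5,1) (5,1)
That's 8 distinct rows out of 16 strategies.

8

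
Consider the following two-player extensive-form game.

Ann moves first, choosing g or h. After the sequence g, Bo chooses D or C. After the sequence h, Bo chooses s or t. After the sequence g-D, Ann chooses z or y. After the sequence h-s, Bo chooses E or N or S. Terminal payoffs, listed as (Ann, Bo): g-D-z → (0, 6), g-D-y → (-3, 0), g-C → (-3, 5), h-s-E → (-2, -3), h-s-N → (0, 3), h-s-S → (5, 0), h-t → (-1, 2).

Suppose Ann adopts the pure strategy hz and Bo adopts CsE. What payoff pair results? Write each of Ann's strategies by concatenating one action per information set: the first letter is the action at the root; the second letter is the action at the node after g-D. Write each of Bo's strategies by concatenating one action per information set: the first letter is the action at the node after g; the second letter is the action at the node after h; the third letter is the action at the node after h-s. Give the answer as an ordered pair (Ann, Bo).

Trace the play path from the root:
  Ann plays h
  Bo plays s at [h]
  Bo plays E at [h-s]
→ terminal payoff (-2, -3).
(Ann's choice at the node after g-D is never reached on this path, so it doesn't affect the outcome.)

(-2, -3)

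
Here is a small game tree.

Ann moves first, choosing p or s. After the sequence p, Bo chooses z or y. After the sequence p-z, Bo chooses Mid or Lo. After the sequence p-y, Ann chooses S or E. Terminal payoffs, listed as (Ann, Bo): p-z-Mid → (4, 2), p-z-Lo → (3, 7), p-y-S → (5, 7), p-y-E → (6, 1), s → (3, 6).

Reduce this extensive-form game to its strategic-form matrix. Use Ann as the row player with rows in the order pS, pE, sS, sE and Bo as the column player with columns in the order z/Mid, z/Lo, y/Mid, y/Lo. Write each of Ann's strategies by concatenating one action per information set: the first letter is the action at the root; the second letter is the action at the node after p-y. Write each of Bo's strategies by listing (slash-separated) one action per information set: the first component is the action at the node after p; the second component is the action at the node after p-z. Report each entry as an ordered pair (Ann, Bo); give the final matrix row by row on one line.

Row pS: z/Mid→(4,2), z/Lo→(3,7), y/Mid→(5,7), y/Lo→(5,7)
Row pE: z/Mid→(4,2), z/Lo→(3,7), y/Mid→(6,1), y/Lo→(6,1)
Row sS: z/Mid→(3,6), z/Lo→(3,6), y/Mid→(3,6), y/Lo→(3,6)
Row sE: z/Mid→(3,6), z/Lo→(3,6), y/Mid→(3,6), y/Lo→(3,6)

pS: (4,2) (3,7) (5,7) (5,7) | pE: (4,2) (3,7) (6,1) (6,1) | sS: (3,6) (3,6) (3,6) (3,6) | sE: (3,6) (3,6) (3,6) (3,6)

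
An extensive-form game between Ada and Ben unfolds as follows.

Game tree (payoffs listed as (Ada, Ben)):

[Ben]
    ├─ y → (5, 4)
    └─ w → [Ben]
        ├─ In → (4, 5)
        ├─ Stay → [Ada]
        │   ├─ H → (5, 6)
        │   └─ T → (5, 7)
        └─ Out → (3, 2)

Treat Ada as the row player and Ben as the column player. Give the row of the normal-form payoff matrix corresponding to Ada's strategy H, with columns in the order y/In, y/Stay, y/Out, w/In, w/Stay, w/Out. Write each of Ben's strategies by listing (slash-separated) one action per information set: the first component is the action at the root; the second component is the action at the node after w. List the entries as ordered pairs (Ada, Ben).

(5,4) (5,4) (5,4) (4,5) (5,6) (3,2)

vs y/In: Ben plays y → (5, 4)
vs y/Stay: Ben plays y → (5, 4)
vs y/Out: Ben plays y → (5, 4)
vs w/In: Ben plays w → Ben plays In at [w] → (4, 5)
vs w/Stay: Ben plays w → Ben plays Stay at [w] → Ada plays H at [w-Stay] → (5, 6)
vs w/Out: Ben plays w → Ben plays Out at [w] → (3, 2)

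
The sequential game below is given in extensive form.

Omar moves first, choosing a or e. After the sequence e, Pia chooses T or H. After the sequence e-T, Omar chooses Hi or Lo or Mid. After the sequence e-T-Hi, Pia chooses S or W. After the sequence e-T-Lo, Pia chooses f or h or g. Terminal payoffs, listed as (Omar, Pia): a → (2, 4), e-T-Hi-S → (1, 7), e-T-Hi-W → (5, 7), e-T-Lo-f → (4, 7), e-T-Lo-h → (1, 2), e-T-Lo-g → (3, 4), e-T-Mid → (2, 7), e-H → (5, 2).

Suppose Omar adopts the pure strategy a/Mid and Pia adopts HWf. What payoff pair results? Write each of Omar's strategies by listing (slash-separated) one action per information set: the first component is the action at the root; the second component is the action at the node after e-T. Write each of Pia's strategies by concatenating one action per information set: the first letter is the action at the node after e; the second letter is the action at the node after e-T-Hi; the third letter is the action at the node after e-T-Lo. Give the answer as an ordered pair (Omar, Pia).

Trace the play path from the root:
  Omar plays a
→ terminal payoff (2, 4).
(Omar's choice at the node after e-T is never reached on this path, so it doesn't affect the outcome.)

(2, 4)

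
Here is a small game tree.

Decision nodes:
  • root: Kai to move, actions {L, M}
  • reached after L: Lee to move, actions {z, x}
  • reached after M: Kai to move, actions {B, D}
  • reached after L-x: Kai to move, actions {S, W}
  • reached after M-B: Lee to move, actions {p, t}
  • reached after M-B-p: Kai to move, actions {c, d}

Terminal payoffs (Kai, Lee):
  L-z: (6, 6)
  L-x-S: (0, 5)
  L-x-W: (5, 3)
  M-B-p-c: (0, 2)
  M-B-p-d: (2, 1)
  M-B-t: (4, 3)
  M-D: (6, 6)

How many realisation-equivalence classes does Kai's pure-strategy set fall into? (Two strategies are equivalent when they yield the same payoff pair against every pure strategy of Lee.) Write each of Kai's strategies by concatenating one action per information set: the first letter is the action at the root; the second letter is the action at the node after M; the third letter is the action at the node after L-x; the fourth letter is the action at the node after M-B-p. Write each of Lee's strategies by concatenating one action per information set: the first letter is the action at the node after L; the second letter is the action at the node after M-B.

5

Kai has 16 pure strategies: LBSc, LBSd, LBWc, LBWd, LDSc, LDSd, LDWc, LDWd, MBSc, MBSd, MBWc, MBWd, MDSc, MDSd, MDWc, MDWd. Columns: zp, zt, xp, xt.
{LBSc, LBSd, LDSc, LDSd} → row (6,6) (6,6) (0,5) (0,5)
{LBWc, LBWd, LDWc, LDWd} → row (6,6) (6,6) (5,3) (5,3)
{MBSc, MBWc} → row (0,2) (4,3) (0,2) (4,3)
{MBSd, MBWd} → row (2,1) (4,3) (2,1) (4,3)
{MDSc, MDSd, MDWc, MDWd} → row (6,6) (6,6) (6,6) (6,6)
That's 5 distinct rows out of 16 strategies.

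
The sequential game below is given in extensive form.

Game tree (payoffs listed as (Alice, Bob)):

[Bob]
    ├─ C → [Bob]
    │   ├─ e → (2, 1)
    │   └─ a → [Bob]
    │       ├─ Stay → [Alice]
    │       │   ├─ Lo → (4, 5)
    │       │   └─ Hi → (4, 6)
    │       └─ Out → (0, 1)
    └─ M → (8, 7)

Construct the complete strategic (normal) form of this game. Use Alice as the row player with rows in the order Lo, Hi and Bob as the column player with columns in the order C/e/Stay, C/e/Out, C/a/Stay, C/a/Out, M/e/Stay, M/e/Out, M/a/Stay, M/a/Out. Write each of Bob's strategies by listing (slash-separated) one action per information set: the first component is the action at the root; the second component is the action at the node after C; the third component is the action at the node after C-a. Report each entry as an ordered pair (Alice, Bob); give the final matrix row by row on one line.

Lo: (2,1) (2,1) (4,5) (0,1) (8,7) (8,7) (8,7) (8,7) | Hi: (2,1) (2,1) (4,6) (0,1) (8,7) (8,7) (8,7) (8,7)

Row Lo: C/e/Stay→(2,1), C/e/Out→(2,1), C/a/Stay→(4,5), C/a/Out→(0,1), M/e/Stay→(8,7), M/e/Out→(8,7), M/a/Stay→(8,7), M/a/Out→(8,7)
Row Hi: C/e/Stay→(2,1), C/e/Out→(2,1), C/a/Stay→(4,6), C/a/Out→(0,1), M/e/Stay→(8,7), M/e/Out→(8,7), M/a/Stay→(8,7), M/a/Out→(8,7)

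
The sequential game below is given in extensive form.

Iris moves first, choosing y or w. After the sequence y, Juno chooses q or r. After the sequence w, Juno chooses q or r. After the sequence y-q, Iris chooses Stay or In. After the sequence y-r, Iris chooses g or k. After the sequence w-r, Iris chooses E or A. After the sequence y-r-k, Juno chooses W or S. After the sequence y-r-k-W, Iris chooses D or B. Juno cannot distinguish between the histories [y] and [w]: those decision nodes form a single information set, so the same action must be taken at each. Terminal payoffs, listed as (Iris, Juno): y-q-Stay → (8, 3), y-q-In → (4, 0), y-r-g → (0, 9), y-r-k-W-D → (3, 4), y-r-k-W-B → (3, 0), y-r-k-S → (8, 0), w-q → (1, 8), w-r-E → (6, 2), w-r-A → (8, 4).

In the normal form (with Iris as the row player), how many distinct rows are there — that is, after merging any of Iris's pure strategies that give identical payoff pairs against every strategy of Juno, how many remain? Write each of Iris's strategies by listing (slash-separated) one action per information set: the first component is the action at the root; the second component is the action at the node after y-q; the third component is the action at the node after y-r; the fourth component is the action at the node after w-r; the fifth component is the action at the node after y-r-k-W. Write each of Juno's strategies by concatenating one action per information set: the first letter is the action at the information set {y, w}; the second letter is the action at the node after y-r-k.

8

Iris has 32 pure strategies: y/Stay/g/E/D, y/Stay/g/E/B, y/Stay/g/A/D, y/Stay/g/A/B, y/Stay/k/E/D, y/Stay/k/E/B, y/Stay/k/A/D, y/Stay/k/A/B, y/In/g/E/D, y/In/g/E/B, y/In/g/A/D, y/In/g/A/B, y/In/k/E/D, y/In/k/E/B, y/In/k/A/D, y/In/k/A/B, w/Stay/g/E/D, w/Stay/g/E/B, w/Stay/g/A/D, w/Stay/g/A/B, w/Stay/k/E/D, w/Stay/k/E/B, w/Stay/k/A/D, w/Stay/k/A/B, w/In/g/E/D, w/In/g/E/B, w/In/g/A/D, w/In/g/A/B, w/In/k/E/D, w/In/k/E/B, w/In/k/A/D, w/In/k/A/B. Columns: qW, qS, rW, rS.
{y/Stay/g/E/D, y/Stay/g/E/B, y/Stay/g/A/D, y/Stay/g/A/B} → row (8,3) (8,3) (0,9) (0,9)
{y/Stay/k/E/D, y/Stay/k/A/D} → row (8,3) (8,3) (3,4) (8,0)
{y/Stay/k/E/B, y/Stay/k/A/B} → row (8,3) (8,3) (3,0) (8,0)
{y/In/g/E/D, y/In/g/E/B, y/In/g/A/D, y/In/g/A/B} → row (4,0) (4,0) (0,9) (0,9)
{y/In/k/E/D, y/In/k/A/D} → row (4,0) (4,0) (3,4) (8,0)
{y/In/k/E/B, y/In/k/A/B} → row (4,0) (4,0) (3,0) (8,0)
{w/Stay/g/E/D, w/Stay/g/E/B, w/Stay/k/E/D, w/Stay/k/E/B, w/In/g/E/D, w/In/g/E/B, w/In/k/E/D, w/In/k/E/B} → row (1,8) (1,8) (6,2) (6,2)
{w/Stay/g/A/D, w/Stay/g/A/B, w/Stay/k/A/D, w/Stay/k/A/B, w/In/g/A/D, w/In/g/A/B, w/In/k/A/D, w/In/k/A/B} → row (1,8) (1,8) (8,4) (8,4)
That's 8 distinct rows out of 32 strategies.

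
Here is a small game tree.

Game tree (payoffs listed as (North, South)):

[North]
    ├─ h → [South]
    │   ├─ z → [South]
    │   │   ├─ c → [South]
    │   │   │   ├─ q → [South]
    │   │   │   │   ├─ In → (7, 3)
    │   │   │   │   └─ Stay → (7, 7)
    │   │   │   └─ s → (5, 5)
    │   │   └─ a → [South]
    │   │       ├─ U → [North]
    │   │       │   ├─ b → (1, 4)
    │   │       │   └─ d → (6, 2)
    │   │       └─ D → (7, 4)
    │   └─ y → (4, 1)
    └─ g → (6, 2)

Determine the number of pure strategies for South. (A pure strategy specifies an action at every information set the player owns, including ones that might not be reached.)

32

South owns the node after h with actions {z, y} — two choices.
South owns the node after h-z with actions {c, a} — two choices.
South owns the node after h-z-c with actions {q, s} — two choices.
South owns the node after h-z-a with actions {U, D} — two choices.
South owns the node after h-z-c-q with actions {In, Stay} — two choices.
A pure strategy fixes one action at each information set independently, so the count is the product 2 × 2 × 2 × 2 × 2 = 32.
(For reference, North has 4 pure strategies, giving a 32×4 normal-form matrix.)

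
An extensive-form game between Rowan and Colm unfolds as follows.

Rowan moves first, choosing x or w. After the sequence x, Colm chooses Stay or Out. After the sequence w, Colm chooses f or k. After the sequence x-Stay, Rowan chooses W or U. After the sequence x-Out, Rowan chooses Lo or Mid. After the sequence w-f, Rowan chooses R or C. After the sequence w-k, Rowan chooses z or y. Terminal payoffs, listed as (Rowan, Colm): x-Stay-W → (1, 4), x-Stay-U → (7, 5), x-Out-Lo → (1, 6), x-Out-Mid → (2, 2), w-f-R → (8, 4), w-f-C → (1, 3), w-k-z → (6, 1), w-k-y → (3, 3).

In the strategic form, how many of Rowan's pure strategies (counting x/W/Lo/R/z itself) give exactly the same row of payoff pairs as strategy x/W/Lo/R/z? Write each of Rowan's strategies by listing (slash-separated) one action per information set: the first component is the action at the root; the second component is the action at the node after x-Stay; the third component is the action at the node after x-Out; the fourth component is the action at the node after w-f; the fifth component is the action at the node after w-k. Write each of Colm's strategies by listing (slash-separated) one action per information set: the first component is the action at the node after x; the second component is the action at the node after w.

4

Row for x/W/Lo/R/z (columns Stay/f, Stay/k, Out/f, Out/k): (1,4) (1,4) (1,6) (1,6).
Under x/W/Lo/R/z, Rowan's choice at the node after w-f and at the node after w-k can never be reached regardless of what Colm does, so varying those choices leaves every outcome unchanged.
Holding the reachable choices fixed and varying the unreachable ones freely already gives 2 × 2 = 4 equivalent strategies.
No other strategy reproduces this row, so those 4 are the full class: x/W/Lo/R/z, x/W/Lo/R/y, x/W/Lo/C/z, x/W/Lo/C/y.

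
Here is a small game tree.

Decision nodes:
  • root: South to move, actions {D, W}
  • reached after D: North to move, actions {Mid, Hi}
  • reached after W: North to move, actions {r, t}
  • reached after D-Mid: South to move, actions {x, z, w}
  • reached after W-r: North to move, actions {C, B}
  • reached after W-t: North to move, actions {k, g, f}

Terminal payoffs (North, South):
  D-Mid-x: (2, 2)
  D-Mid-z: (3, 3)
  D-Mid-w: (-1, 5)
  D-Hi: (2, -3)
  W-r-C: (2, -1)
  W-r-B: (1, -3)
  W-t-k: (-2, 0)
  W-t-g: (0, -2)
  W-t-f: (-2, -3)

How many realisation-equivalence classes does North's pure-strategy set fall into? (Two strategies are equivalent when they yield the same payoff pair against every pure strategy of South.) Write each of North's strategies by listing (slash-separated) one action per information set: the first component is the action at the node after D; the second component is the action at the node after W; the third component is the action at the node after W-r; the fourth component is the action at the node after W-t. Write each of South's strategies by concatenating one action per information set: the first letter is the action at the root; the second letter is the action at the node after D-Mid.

North has 24 pure strategies: Mid/r/C/k, Mid/r/C/g, Mid/r/C/f, Mid/r/B/k, Mid/r/B/g, Mid/r/B/f, Mid/t/C/k, Mid/t/C/g, Mid/t/C/f, Mid/t/B/k, Mid/t/B/g, Mid/t/B/f, Hi/r/C/k, Hi/r/C/g, Hi/r/C/f, Hi/r/B/k, Hi/r/B/g, Hi/r/B/f, Hi/t/C/k, Hi/t/C/g, Hi/t/C/f, Hi/t/B/k, Hi/t/B/g, Hi/t/B/f. Columns: Dx, Dz, Dw, Wx, Wz, Ww.
{Mid/r/C/k, Mid/r/C/g, Mid/r/C/f} → row (2,2) (3,3) (-1,5) (2,-1) (2,-1) (2,-1)
{Mid/r/B/k, Mid/r/B/g, Mid/r/B/f} → row (2,2) (3,3) (-1,5) (1,-3) (1,-3) (1,-3)
{Mid/t/C/k, Mid/t/B/k} → row (2,2) (3,3) (-1,5) (-2,0) (-2,0) (-2,0)
{Mid/t/C/g, Mid/t/B/g} → row (2,2) (3,3) (-1,5) (0,-2) (0,-2) (0,-2)
{Mid/t/C/f, Mid/t/B/f} → row (2,2) (3,3) (-1,5) (-2,-3) (-2,-3) (-2,-3)
{Hi/r/C/k, Hi/r/C/g, Hi/r/C/f} → row (2,-3) (2,-3) (2,-3) (2,-1) (2,-1) (2,-1)
{Hi/r/B/k, Hi/r/B/g, Hi/r/B/f} → row (2,-3) (2,-3) (2,-3) (1,-3) (1,-3) (1,-3)
{Hi/t/C/k, Hi/t/B/k} → row (2,-3) (2,-3) (2,-3) (-2,0) (-2,0) (-2,0)
{Hi/t/C/g, Hi/t/B/g} → row (2,-3) (2,-3) (2,-3) (0,-2) (0,-2) (0,-2)
{Hi/t/C/f, Hi/t/B/f} → row (2,-3) (2,-3) (2,-3) (-2,-3) (-2,-3) (-2,-3)
That's 10 distinct rows out of 24 strategies.

10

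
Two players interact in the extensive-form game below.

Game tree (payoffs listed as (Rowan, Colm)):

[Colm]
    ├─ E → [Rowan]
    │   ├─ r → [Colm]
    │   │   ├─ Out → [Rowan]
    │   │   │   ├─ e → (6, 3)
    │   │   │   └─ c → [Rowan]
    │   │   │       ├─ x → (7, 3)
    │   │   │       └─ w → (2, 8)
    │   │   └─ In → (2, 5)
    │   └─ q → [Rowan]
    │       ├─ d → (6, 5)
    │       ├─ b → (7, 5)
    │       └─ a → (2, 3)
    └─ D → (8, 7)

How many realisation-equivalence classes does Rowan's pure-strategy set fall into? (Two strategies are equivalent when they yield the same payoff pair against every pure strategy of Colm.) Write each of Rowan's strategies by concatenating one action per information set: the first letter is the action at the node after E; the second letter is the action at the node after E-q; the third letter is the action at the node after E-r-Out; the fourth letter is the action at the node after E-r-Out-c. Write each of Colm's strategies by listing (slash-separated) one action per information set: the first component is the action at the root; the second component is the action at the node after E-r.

6

Rowan has 24 pure strategies: rdex, rdew, rdcx, rdcw, rbex, rbew, rbcx, rbcw, raex, raew, racx, racw, qdex, qdew, qdcx, qdcw, qbex, qbew, qbcx, qbcw, qaex, qaew, qacx, qacw. Columns: E/Out, E/In, D/Out, D/In.
{rdex, rdew, rbex, rbew, raex, raew} → row (6,3) (2,5) (8,7) (8,7)
{rdcx, rbcx, racx} → row (7,3) (2,5) (8,7) (8,7)
{rdcw, rbcw, racw} → row (2,8) (2,5) (8,7) (8,7)
{qdex, qdew, qdcx, qdcw} → row (6,5) (6,5) (8,7) (8,7)
{qbex, qbew, qbcx, qbcw} → row (7,5) (7,5) (8,7) (8,7)
{qaex, qaew, qacx, qacw} → row (2,3) (2,3) (8,7) (8,7)
That's 6 distinct rows out of 24 strategies.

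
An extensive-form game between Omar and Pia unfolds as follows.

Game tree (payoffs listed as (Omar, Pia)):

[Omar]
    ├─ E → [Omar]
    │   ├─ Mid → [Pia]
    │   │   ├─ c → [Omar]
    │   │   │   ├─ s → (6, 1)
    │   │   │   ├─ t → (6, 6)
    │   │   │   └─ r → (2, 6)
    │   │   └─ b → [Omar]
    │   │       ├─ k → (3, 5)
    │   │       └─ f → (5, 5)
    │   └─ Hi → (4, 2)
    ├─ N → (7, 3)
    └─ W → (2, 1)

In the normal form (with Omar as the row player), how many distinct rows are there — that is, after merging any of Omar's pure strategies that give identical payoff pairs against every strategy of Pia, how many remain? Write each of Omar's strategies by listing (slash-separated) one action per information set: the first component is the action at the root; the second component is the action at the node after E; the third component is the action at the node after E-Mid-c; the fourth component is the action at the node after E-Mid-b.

Omar has 36 pure strategies: E/Mid/s/k, E/Mid/s/f, E/Mid/t/k, E/Mid/t/f, E/Mid/r/k, E/Mid/r/f, E/Hi/s/k, E/Hi/s/f, E/Hi/t/k, E/Hi/t/f, E/Hi/r/k, E/Hi/r/f, N/Mid/s/k, N/Mid/s/f, N/Mid/t/k, N/Mid/t/f, N/Mid/r/k, N/Mid/r/f, N/Hi/s/k, N/Hi/s/f, N/Hi/t/k, N/Hi/t/f, N/Hi/r/k, N/Hi/r/f, W/Mid/s/k, W/Mid/s/f, W/Mid/t/k, W/Mid/t/f, W/Mid/r/k, W/Mid/r/f, W/Hi/s/k, W/Hi/s/f, W/Hi/t/k, W/Hi/t/f, W/Hi/r/k, W/Hi/r/f. Columns: c, b.
{E/Mid/s/k} → row (6,1) (3,5)
{E/Mid/s/f} → row (6,1) (5,5)
{E/Mid/t/k} → row (6,6) (3,5)
{E/Mid/t/f} → row (6,6) (5,5)
{E/Mid/r/k} → row (2,6) (3,5)
{E/Mid/r/f} → row (2,6) (5,5)
{E/Hi/s/k, E/Hi/s/f, E/Hi/t/k, E/Hi/t/f, E/Hi/r/k, E/Hi/r/f} → row (4,2) (4,2)
{N/Mid/s/k, N/Mid/s/f, N/Mid/t/k, N/Mid/t/f, N/Mid/r/k, N/Mid/r/f, N/Hi/s/k, N/Hi/s/f, N/Hi/t/k, N/Hi/t/f, N/Hi/r/k, N/Hi/r/f} → row (7,3) (7,3)
{W/Mid/s/k, W/Mid/s/f, W/Mid/t/k, W/Mid/t/f, W/Mid/r/k, W/Mid/r/f, W/Hi/s/k, W/Hi/s/f, W/Hi/t/k, W/Hi/t/f, W/Hi/r/k, W/Hi/r/f} → row (2,1) (2,1)
That's 9 distinct rows out of 36 strategies.

9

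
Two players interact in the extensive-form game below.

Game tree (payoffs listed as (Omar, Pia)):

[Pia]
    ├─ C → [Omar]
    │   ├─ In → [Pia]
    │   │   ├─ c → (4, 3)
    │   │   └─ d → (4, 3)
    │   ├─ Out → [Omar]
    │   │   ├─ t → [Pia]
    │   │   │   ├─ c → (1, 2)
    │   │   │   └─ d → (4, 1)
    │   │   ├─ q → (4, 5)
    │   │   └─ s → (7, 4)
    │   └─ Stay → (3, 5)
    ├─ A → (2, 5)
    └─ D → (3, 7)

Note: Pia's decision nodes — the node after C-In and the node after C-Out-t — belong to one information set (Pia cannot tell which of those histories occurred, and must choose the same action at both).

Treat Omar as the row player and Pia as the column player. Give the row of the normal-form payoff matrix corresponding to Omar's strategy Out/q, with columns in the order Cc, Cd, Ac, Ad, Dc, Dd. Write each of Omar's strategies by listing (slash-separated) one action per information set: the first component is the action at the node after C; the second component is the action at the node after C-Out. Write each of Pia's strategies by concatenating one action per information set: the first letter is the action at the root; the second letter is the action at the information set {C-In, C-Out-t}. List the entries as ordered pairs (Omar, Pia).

(4,5) (4,5) (2,5) (2,5) (3,7) (3,7)

vs Cc: Pia plays C → Omar plays Out at [C] → Omar plays q at [C-Out] → (4, 5)
vs Cd: Pia plays C → Omar plays Out at [C] → Omar plays q at [C-Out] → (4, 5)
vs Ac: Pia plays A → (2, 5)
vs Ad: Pia plays A → (2, 5)
vs Dc: Pia plays D → (3, 7)
vs Dd: Pia plays D → (3, 7)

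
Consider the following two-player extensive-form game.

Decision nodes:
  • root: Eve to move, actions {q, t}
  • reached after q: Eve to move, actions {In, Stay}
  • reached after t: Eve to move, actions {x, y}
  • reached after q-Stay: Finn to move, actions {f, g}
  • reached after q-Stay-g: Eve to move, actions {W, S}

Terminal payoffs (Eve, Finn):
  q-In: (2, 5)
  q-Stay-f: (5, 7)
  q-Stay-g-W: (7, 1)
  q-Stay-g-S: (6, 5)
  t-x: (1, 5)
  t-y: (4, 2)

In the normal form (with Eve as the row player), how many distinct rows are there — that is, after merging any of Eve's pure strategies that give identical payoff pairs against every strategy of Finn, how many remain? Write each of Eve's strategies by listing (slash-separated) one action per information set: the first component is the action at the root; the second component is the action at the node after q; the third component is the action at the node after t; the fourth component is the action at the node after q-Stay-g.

Eve has 16 pure strategies: q/In/x/W, q/In/x/S, q/In/y/W, q/In/y/S, q/Stay/x/W, q/Stay/x/S, q/Stay/y/W, q/Stay/y/S, t/In/x/W, t/In/x/S, t/In/y/W, t/In/y/S, t/Stay/x/W, t/Stay/x/S, t/Stay/y/W, t/Stay/y/S. Columns: f, g.
{q/In/x/W, q/In/x/S, q/In/y/W, q/In/y/S} → row (2,5) (2,5)
{q/Stay/x/W, q/Stay/y/W} → row (5,7) (7,1)
{q/Stay/x/S, q/Stay/y/S} → row (5,7) (6,5)
{t/In/x/W, t/In/x/S, t/Stay/x/W, t/Stay/x/S} → row (1,5) (1,5)
{t/In/y/W, t/In/y/S, t/Stay/y/W, t/Stay/y/S} → row (4,2) (4,2)
That's 5 distinct rows out of 16 strategies.

5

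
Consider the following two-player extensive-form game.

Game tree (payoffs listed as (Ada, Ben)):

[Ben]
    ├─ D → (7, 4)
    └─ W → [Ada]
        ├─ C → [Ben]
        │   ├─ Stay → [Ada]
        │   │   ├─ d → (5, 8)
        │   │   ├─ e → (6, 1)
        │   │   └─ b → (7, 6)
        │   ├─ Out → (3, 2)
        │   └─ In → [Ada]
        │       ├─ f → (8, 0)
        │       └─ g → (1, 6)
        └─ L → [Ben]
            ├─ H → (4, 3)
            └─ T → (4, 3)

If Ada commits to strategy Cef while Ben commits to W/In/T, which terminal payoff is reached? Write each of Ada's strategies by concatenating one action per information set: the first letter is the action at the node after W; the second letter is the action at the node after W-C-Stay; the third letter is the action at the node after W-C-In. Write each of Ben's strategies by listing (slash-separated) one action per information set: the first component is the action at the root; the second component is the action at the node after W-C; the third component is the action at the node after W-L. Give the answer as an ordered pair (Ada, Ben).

Trace the play path from the root:
  Ben plays W
  Ada plays C at [W]
  Ben plays In at [W-C]
  Ada plays f at [W-C-In]
→ terminal payoff (8, 0).
(Ada's choice at the node after W-C-Stay is never reached on this path, so it doesn't affect the outcome.)

(8, 0)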